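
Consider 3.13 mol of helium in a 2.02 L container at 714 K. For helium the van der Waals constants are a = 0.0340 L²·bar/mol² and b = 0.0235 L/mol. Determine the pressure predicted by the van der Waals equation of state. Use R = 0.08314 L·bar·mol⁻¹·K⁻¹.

P ≈ 95.38 bar

P = nRT/(V − nb) − a n²/V²
nRT/(V − nb) = (3.13)(0.08314)(714)/(2.02 − 3.13×0.0235) = 185.80/1.9464 = 95.458 bar
a n²/V² = (0.0340)(3.13)²/(2.02)² = 0.081633 bar
P = 95.458 − 0.081633 = 95.38 bar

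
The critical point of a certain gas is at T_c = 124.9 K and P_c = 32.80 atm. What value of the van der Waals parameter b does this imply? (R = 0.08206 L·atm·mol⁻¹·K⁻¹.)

From T_c = 8a/(27Rb) and P_c = a/(27b²): b = R T_c/(8 P_c).
b = (0.08206)(124.9)/(8×32.80) = 10.249/262.40 = 0.03906 L/mol

b ≈ 0.03906 L/mol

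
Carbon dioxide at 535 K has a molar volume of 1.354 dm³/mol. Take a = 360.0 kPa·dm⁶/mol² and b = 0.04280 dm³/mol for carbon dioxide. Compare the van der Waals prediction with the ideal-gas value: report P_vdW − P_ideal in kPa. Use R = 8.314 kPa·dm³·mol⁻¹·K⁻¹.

Ideal: P_ideal = RT/V_m = (8.314)(535)/1.354 = 3285.07 kPa
vdW: P = RT/(V_m − b) − a/V_m² = 4447.99/1.31120 − 360.0/1.83332 = 3392.30 − 196.365 = 3195.94 kPa
ΔP = 3195.94 − 3285.07 = -89.1 kPa

ΔP ≈ -89.1 kPa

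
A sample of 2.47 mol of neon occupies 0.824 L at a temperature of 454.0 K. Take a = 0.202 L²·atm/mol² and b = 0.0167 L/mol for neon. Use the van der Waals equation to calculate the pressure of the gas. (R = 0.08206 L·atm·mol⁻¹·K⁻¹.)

P ≈ 115.7 atm

P = nRT/(V − nb) − a n²/V²
nRT/(V − nb) = (2.47)(0.08206)(454.0)/(0.824 − 2.47×0.0167) = 92.020/0.78275 = 117.56 atm
a n²/V² = (0.202)(2.47)²/(0.824)² = 1.8151 atm
P = 117.56 − 1.8151 = 115.7 atm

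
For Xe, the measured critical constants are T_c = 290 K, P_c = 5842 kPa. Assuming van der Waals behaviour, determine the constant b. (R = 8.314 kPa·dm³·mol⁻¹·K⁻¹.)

b ≈ 0.05159 dm³/mol

From T_c = 8a/(27Rb) and P_c = a/(27b²): b = R T_c/(8 P_c).
b = (8.314)(290)/(8×5842) = 2411.1/46736 = 0.05159 dm³/mol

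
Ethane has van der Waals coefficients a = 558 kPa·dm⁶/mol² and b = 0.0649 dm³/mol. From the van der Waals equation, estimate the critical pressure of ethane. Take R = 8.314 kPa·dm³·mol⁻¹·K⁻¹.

For a van der Waals gas, P_c = a/(27b²).
P_c = 558/(27×(0.0649)²) = 558/0.11372 = 4907 kPa

P_c ≈ 4907 kPa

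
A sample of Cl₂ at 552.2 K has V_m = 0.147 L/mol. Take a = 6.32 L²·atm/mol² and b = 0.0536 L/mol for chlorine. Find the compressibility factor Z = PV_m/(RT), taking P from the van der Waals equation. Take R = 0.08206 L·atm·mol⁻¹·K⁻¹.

P = RT/(V_m − b) − a/V_m² = (0.08206)(552.2)/(0.147 − 0.0536) − 6.32/(0.147)²
  = 45.314/0.093400 − 292.47 = 485.16 − 292.47 = 192.69 atm
Z = PV_m/(RT) = (192.69)(0.147)/((0.08206)(552.2)) = 28.325/45.314 = 0.6251

Z ≈ 0.6251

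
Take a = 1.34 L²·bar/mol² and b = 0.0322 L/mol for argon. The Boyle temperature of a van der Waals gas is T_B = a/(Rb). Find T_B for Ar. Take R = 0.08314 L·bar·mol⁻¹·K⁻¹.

T_B ≈ 500.5 K

For a van der Waals gas the second virial coefficient B₂ = b − a/(RT) vanishes at T_B = a/(Rb).
T_B = 1.34/(0.08314×0.0322) = 1.34/0.0026771 = 500.5 K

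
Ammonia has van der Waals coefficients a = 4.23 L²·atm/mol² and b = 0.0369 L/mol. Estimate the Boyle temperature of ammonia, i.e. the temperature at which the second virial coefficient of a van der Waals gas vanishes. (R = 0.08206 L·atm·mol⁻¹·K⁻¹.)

For a van der Waals gas the second virial coefficient B₂ = b − a/(RT) vanishes at T_B = a/(Rb).
T_B = 4.23/(0.08206×0.0369) = 4.23/0.0030280 = 1397 K

T_B ≈ 1397 K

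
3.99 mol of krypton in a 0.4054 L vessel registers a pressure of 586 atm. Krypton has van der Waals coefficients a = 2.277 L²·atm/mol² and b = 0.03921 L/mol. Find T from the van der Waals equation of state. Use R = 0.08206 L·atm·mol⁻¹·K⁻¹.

T ≈ 613.3 K

T = (P + a n²/V²)(V − nb)/(nR)
P + a n²/V² = 586 + (2.277)(3.99)²/(0.4054)² = 806.57 atm
V − nb = 0.4054 − (3.99)(0.03921) = 0.24895 L
T = (806.57)(0.24895)/((3.99)(0.08206)) = 613.3 K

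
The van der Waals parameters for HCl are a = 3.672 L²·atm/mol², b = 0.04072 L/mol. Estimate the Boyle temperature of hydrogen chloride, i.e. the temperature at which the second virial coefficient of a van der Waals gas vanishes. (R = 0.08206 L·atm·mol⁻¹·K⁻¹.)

For a van der Waals gas the second virial coefficient B₂ = b − a/(RT) vanishes at T_B = a/(Rb).
T_B = 3.672/(0.08206×0.04072) = 3.672/0.0033415 = 1099 K

T_B ≈ 1099 K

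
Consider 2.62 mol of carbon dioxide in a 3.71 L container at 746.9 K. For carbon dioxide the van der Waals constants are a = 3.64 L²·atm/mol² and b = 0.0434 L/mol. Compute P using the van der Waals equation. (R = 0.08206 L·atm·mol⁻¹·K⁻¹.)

P = nRT/(V − nb) − a n²/V²
nRT/(V − nb) = (2.62)(0.08206)(746.9)/(3.71 − 2.62×0.0434) = 160.58/3.5963 = 44.651 atm
a n²/V² = (3.64)(2.62)²/(3.71)² = 1.8153 atm
P = 44.651 − 1.8153 = 42.84 atm

P ≈ 42.84 atm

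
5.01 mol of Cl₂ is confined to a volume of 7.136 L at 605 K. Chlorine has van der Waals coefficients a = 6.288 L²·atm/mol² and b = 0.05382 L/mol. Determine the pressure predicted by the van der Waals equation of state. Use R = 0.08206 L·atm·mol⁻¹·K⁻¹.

P ≈ 33.12 atm

P = nRT/(V − nb) − a n²/V²
nRT/(V − nb) = (5.01)(0.08206)(605)/(7.136 − 5.01×0.05382) = 248.73/6.8664 = 36.224 atm
a n²/V² = (6.288)(5.01)²/(7.136)² = 3.0994 atm
P = 36.224 − 3.0994 = 33.12 atm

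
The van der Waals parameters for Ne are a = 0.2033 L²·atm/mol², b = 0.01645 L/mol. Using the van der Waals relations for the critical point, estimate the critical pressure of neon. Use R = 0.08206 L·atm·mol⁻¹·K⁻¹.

P_c ≈ 27.83 atm

For a van der Waals gas, P_c = a/(27b²).
P_c = 0.2033/(27×(0.01645)²) = 0.2033/0.0073063 = 27.83 atm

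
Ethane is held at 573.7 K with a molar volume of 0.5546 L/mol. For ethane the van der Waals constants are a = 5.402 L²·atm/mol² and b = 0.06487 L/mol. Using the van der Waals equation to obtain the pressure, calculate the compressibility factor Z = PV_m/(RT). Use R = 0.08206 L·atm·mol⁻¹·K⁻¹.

P = RT/(V_m − b) − a/V_m² = (0.08206)(573.7)/(0.5546 − 0.06487) − 5.402/(0.5546)²
  = 47.078/0.48973 − 17.563 = 96.131 − 17.563 = 78.568 atm
Z = PV_m/(RT) = (78.568)(0.5546)/((0.08206)(573.7)) = 43.574/47.078 = 0.9256

Z ≈ 0.9256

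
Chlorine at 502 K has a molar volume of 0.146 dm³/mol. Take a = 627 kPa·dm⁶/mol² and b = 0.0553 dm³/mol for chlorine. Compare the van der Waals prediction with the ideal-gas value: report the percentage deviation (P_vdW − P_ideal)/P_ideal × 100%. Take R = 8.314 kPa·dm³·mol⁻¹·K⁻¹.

Ideal: P_ideal = RT/V_m = (8.314)(502)/0.146 = 28586.5 kPa
vdW: P = RT/(V_m − b) − a/V_m² = 4173.63/0.0907000 − 627/0.0213160 = 46015.8 − 29414.5 = 16601.3 kPa
% deviation = (16601.3 − 28586.5)/28586.5 × 100% = -41.93%

-41.93 %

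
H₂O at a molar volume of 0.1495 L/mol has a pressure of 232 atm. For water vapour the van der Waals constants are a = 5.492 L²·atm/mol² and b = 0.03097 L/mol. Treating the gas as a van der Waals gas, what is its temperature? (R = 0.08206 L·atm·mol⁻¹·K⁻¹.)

T ≈ 690.0 K

T = (P + a/V_m²)(V_m − b)/R
P + a/V_m² = 232 + 5.492/(0.1495)² = 477.72 atm
V_m − b = 0.1495 − 0.03097 = 0.11853 L/mol
T = (477.72)(0.11853)/0.08206 = 690.0 K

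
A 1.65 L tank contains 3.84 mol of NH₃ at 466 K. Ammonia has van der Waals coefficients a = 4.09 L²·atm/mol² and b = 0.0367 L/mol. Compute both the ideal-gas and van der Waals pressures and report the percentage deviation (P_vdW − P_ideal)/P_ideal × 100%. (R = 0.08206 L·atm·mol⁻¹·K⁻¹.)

-15.55 %

Ideal: P_ideal = nRT/V = (3.84)(0.08206)(466)/1.65 = 88.9948 atm
vdW: P = nRT/(V − nb) − a n²/V² = 146.841/1.50907 − 60.3095/2.72250 = 97.3056 − 22.1522 = 75.1534 atm
% deviation = (75.1534 − 88.9948)/88.9948 × 100% = -15.55%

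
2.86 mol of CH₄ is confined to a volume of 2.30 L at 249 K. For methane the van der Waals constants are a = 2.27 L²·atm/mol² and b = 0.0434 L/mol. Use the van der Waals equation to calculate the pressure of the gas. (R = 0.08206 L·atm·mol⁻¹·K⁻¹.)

P ≈ 23.35 atm

P = nRT/(V − nb) − a n²/V²
nRT/(V − nb) = (2.86)(0.08206)(249)/(2.30 − 2.86×0.0434) = 58.438/2.1759 = 26.857 atm
a n²/V² = (2.27)(2.86)²/(2.30)² = 3.5100 atm
P = 26.857 − 3.5100 = 23.35 atm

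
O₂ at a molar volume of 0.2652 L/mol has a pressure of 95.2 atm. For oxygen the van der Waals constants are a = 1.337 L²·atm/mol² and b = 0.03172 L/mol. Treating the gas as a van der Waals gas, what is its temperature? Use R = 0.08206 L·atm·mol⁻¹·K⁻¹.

T = (P + a/V_m²)(V_m − b)/R
P + a/V_m² = 95.2 + 1.337/(0.2652)² = 114.21 atm
V_m − b = 0.2652 − 0.03172 = 0.23348 L/mol
T = (114.21)(0.23348)/0.08206 = 325.0 K

T ≈ 325.0 K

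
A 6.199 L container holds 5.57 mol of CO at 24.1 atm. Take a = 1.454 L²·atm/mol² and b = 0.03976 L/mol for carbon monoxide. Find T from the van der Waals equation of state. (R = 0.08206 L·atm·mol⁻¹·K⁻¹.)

T ≈ 330.5 K

T = (P + a n²/V²)(V − nb)/(nR)
P + a n²/V² = 24.1 + (1.454)(5.57)²/(6.199)² = 25.274 atm
V − nb = 6.199 − (5.57)(0.03976) = 5.9775 L
T = (25.274)(5.9775)/((5.57)(0.08206)) = 330.5 K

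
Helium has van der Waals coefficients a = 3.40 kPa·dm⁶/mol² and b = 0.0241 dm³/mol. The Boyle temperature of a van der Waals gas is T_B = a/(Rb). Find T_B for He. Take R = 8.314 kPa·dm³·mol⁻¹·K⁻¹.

For a van der Waals gas the second virial coefficient B₂ = b − a/(RT) vanishes at T_B = a/(Rb).
T_B = 3.40/(8.314×0.0241) = 3.40/0.20037 = 16.97 K

T_B ≈ 16.97 K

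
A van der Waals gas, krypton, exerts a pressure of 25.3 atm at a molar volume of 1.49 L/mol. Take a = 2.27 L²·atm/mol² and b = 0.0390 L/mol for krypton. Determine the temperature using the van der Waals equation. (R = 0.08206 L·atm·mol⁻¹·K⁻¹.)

T = (P + a/V_m²)(V_m − b)/R
P + a/V_m² = 25.3 + 2.27/(1.49)² = 26.322 atm
V_m − b = 1.49 − 0.0390 = 1.4510 L/mol
T = (26.322)(1.4510)/0.08206 = 465.4 K

T ≈ 465.4 K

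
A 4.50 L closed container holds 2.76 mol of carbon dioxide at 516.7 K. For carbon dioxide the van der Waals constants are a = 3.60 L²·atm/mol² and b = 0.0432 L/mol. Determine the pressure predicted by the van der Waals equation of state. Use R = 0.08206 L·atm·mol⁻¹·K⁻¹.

P = nRT/(V − nb) − a n²/V²
nRT/(V − nb) = (2.76)(0.08206)(516.7)/(4.50 − 2.76×0.0432) = 117.03/4.3808 = 26.714 atm
a n²/V² = (3.60)(2.76)²/(4.50)² = 1.3542 atm
P = 26.714 − 1.3542 = 25.36 atm

P ≈ 25.36 atm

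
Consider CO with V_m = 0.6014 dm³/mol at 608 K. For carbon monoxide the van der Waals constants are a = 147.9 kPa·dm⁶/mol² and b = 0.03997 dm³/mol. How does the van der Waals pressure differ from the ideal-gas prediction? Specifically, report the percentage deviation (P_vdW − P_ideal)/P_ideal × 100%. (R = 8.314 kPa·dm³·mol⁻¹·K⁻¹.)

2.25 %

Ideal: P_ideal = RT/V_m = (8.314)(608)/0.6014 = 8405.24 kPa
vdW: P = RT/(V_m − b) − a/V_m² = 5054.91/0.561430 − 147.9/0.361682 = 9003.63 − 408.923 = 8594.71 kPa
% deviation = (8594.71 − 8405.24)/8405.24 × 100% = 2.25%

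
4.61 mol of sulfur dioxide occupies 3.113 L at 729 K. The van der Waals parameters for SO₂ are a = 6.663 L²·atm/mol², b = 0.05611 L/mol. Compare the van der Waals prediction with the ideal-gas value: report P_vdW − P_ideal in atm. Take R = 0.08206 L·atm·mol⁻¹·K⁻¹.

ΔP ≈ -6.584 atm

Ideal: P_ideal = nRT/V = (4.61)(0.08206)(729)/3.113 = 88.5892 atm
vdW: P = nRT/(V − nb) − a n²/V² = 275.778/2.85433 − 141.603/9.69077 = 96.6174 − 14.6122 = 82.0052 atm
ΔP = 82.0052 − 88.5892 = -6.584 atm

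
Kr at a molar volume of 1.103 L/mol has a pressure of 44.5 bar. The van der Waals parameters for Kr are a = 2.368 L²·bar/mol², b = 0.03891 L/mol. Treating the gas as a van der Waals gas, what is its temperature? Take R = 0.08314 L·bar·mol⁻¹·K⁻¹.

T ≈ 594.5 K

T = (P + a/V_m²)(V_m − b)/R
P + a/V_m² = 44.5 + 2.368/(1.103)² = 46.446 bar
V_m − b = 1.103 − 0.03891 = 1.0641 L/mol
T = (46.446)(1.0641)/0.08314 = 594.5 K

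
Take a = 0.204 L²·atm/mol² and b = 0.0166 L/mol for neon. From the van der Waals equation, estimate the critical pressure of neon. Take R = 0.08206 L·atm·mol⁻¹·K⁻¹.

P_c ≈ 27.42 atm

For a van der Waals gas, P_c = a/(27b²).
P_c = 0.204/(27×(0.0166)²) = 0.204/0.0074401 = 27.42 atm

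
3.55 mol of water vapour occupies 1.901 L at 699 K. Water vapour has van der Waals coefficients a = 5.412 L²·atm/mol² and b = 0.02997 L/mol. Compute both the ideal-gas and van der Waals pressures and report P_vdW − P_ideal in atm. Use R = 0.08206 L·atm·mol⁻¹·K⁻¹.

Ideal: P_ideal = nRT/V = (3.55)(0.08206)(699)/1.901 = 107.116 atm
vdW: P = nRT/(V − nb) − a n²/V² = 203.628/1.79461 − 68.2047/3.61380 = 113.466 − 18.8734 = 94.593 atm
ΔP = 94.593 − 107.116 = -12.52 atm

ΔP ≈ -12.52 atm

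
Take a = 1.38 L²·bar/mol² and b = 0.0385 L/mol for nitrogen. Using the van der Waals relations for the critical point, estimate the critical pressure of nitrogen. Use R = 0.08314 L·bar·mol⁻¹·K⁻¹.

P_c ≈ 34.48 bar

For a van der Waals gas, P_c = a/(27b²).
P_c = 1.38/(27×(0.0385)²) = 1.38/0.040021 = 34.48 bar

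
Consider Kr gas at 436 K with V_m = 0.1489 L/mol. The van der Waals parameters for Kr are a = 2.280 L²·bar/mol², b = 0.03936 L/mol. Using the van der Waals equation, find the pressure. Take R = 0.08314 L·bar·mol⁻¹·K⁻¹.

P ≈ 228.1 bar

P = RT/(V_m − b) − a/V_m²
RT/(V_m − b) = (0.08314)(436)/(0.1489 − 0.03936) = 36.249/0.10954 = 330.92 bar
a/V_m² = 2.280/(0.1489)² = 102.84 bar
P = 330.92 − 102.84 = 228.1 bar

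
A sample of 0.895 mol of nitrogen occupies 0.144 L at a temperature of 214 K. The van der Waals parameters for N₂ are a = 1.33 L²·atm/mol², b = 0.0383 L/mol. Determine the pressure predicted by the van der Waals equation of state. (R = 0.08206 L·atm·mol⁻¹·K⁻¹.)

P = nRT/(V − nb) − a n²/V²
nRT/(V − nb) = (0.895)(0.08206)(214)/(0.144 − 0.895×0.0383) = 15.717/0.10972 = 143.25 atm
a n²/V² = (1.33)(0.895)²/(0.144)² = 51.377 atm
P = 143.25 − 51.377 = 91.87 atm

P ≈ 91.87 atm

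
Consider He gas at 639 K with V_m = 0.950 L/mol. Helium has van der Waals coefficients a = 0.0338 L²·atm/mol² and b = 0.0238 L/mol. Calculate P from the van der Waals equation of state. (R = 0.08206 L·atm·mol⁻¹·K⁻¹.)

P = RT/(V_m − b) − a/V_m²
RT/(V_m − b) = (0.08206)(639)/(0.950 − 0.0238) = 52.436/0.92620 = 56.614 atm
a/V_m² = 0.0338/(0.950)² = 0.037452 atm
P = 56.614 − 0.037452 = 56.58 atm

P ≈ 56.58 atm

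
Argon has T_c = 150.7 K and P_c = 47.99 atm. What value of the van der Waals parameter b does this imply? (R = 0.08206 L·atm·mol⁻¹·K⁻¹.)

b ≈ 0.03221 L/mol

From T_c = 8a/(27Rb) and P_c = a/(27b²): b = R T_c/(8 P_c).
b = (0.08206)(150.7)/(8×47.99) = 12.366/383.92 = 0.03221 L/mol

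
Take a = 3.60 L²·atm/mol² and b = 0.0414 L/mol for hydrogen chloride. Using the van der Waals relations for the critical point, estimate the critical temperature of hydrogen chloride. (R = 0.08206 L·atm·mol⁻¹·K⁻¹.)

For a van der Waals gas, T_c = 8a/(27Rb).
T_c = 8×3.60/(27×0.08206×0.0414) = 28.800/0.091727 = 314.0 K

T_c ≈ 314.0 K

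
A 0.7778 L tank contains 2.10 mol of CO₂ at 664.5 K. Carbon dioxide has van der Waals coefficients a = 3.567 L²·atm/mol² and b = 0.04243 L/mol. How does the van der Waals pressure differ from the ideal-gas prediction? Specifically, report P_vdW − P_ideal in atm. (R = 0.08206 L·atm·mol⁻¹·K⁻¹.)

Ideal: P_ideal = nRT/V = (2.10)(0.08206)(664.5)/0.7778 = 147.224 atm
vdW: P = nRT/(V − nb) − a n²/V² = 114.511/0.688697 − 15.7305/0.604973 = 166.272 − 26.0020 = 140.270 atm
ΔP = 140.270 − 147.224 = -6.95 atm

ΔP ≈ -6.95 atm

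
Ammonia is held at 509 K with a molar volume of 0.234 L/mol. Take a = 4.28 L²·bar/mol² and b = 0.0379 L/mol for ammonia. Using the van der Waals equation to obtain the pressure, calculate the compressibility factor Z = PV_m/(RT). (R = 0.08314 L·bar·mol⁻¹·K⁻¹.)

Z ≈ 0.7611

P = RT/(V_m − b) − a/V_m² = (0.08314)(509)/(0.234 − 0.0379) − 4.28/(0.234)²
  = 42.318/0.19610 − 78.165 = 215.80 − 78.165 = 137.64 bar
Z = PV_m/(RT) = (137.64)(0.234)/((0.08314)(509)) = 32.208/42.318 = 0.7611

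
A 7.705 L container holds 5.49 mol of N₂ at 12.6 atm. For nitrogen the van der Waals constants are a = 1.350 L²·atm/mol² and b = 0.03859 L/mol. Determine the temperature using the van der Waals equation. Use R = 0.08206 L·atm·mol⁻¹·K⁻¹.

T = (P + a n²/V²)(V − nb)/(nR)
P + a n²/V² = 12.6 + (1.350)(5.49)²/(7.705)² = 13.285 atm
V − nb = 7.705 − (5.49)(0.03859) = 7.4931 L
T = (13.285)(7.4931)/((5.49)(0.08206)) = 221.0 K

T ≈ 221.0 K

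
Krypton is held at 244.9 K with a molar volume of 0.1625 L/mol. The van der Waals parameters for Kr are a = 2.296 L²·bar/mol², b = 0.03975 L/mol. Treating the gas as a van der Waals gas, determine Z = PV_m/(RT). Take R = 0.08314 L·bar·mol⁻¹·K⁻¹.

Z ≈ 0.6299

P = RT/(V_m − b) − a/V_m² = (0.08314)(244.9)/(0.1625 − 0.03975) − 2.296/(0.1625)²
  = 20.361/0.12275 − 86.949 = 165.87 − 86.949 = 78.92 bar
Z = PV_m/(RT) = (78.92)(0.1625)/((0.08314)(244.9)) = 12.825/20.361 = 0.6299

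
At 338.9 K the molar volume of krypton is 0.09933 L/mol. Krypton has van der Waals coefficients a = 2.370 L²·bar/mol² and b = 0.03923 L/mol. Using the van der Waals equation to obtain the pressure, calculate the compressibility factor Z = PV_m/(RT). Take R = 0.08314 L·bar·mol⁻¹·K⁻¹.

Z ≈ 0.8059

P = RT/(V_m − b) − a/V_m² = (0.08314)(338.9)/(0.09933 − 0.03923) − 2.370/(0.09933)²
  = 28.176/0.060100 − 240.21 = 468.82 − 240.21 = 228.61 bar
Z = PV_m/(RT) = (228.61)(0.09933)/((0.08314)(338.9)) = 22.708/28.176 = 0.8059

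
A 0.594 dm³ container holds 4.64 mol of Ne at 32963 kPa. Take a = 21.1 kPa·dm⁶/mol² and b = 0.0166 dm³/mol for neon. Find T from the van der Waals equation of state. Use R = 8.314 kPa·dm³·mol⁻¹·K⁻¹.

T ≈ 459.0 K

T = (P + a n²/V²)(V − nb)/(nR)
P + a n²/V² = 32963 + (21.1)(4.64)²/(0.594)² = 34250 kPa
V − nb = 0.594 − (4.64)(0.0166) = 0.51698 dm³
T = (34250)(0.51698)/((4.64)(8.314)) = 459.0 K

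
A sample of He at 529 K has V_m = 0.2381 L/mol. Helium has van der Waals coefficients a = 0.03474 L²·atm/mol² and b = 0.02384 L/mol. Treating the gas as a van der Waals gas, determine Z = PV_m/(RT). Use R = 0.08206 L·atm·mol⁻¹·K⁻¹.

P = RT/(V_m − b) − a/V_m² = (0.08206)(529)/(0.2381 − 0.02384) − 0.03474/(0.2381)²
  = 43.410/0.21426 − 0.61279 = 202.60 − 0.61279 = 201.99 atm
Z = PV_m/(RT) = (201.99)(0.2381)/((0.08206)(529)) = 48.094/43.410 = 1.108

Z ≈ 1.108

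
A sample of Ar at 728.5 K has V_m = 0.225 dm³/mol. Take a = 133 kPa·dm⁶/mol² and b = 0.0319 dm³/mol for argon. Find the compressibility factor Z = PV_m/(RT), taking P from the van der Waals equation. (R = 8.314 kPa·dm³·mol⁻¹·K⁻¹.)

Z ≈ 1.068

P = RT/(V_m − b) − a/V_m² = (8.314)(728.5)/(0.225 − 0.0319) − 133/(0.225)²
  = 6056.7/0.19310 − 2627.2 = 31366 − 2627.2 = 28739 kPa
Z = PV_m/(RT) = (28739)(0.225)/((8.314)(728.5)) = 6466.3/6056.7 = 1.068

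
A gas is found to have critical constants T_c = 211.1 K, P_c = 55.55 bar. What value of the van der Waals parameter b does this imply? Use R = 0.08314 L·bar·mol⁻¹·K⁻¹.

From T_c = 8a/(27Rb) and P_c = a/(27b²): b = R T_c/(8 P_c).
b = (0.08314)(211.1)/(8×55.55) = 17.551/444.40 = 0.03949 L/mol

b ≈ 0.03949 L/mol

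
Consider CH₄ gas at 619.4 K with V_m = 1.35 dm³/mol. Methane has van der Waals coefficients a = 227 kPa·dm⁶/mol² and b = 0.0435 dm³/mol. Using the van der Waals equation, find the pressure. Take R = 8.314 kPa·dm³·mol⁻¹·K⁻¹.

P = RT/(V_m − b) − a/V_m²
RT/(V_m − b) = (8.314)(619.4)/(1.35 − 0.0435) = 5149.7/1.3065 = 3941.6 kPa
a/V_m² = 227/(1.35)² = 124.55 kPa
P = 3941.6 − 124.55 = 3817 kPa

P ≈ 3817 kPa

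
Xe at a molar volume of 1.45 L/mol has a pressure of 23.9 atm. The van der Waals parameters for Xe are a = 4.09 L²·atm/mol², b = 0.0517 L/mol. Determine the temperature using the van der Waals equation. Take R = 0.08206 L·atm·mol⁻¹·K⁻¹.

T = (P + a/V_m²)(V_m − b)/R
P + a/V_m² = 23.9 + 4.09/(1.45)² = 25.845 atm
V_m − b = 1.45 − 0.0517 = 1.3983 L/mol
T = (25.845)(1.3983)/0.08206 = 440.4 K

T ≈ 440.4 K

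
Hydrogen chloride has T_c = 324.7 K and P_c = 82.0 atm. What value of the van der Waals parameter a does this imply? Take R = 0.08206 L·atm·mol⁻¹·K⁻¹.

From T_c = 8a/(27Rb) and P_c = a/(27b²): a = 27 R² T_c²/(64 P_c).
a = 27×(0.08206)²×(324.7)²/(64×82.0) = 19169/5248.0 = 3.653 L²·atm/mol²

a ≈ 3.653 L²·atm/mol²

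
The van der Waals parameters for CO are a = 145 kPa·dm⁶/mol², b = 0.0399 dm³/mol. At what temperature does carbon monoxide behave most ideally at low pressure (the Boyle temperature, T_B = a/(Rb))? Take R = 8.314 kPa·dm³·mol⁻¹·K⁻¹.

For a van der Waals gas the second virial coefficient B₂ = b − a/(RT) vanishes at T_B = a/(Rb).
T_B = 145/(8.314×0.0399) = 145/0.33173 = 437.1 K

T_B ≈ 437.1 K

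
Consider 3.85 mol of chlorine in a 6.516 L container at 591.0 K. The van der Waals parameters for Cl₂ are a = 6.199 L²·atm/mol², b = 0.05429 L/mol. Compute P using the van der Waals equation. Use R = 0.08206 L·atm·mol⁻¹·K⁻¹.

P ≈ 27.44 atm

P = nRT/(V − nb) − a n²/V²
nRT/(V − nb) = (3.85)(0.08206)(591.0)/(6.516 − 3.85×0.05429) = 186.72/6.3070 = 29.605 atm
a n²/V² = (6.199)(3.85)²/(6.516)² = 2.1641 atm
P = 29.605 − 2.1641 = 27.44 atm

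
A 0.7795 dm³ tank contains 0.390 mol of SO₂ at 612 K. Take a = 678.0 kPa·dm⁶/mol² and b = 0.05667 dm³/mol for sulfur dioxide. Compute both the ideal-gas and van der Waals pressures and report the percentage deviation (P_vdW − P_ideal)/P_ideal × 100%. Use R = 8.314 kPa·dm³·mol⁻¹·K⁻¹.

Ideal: P_ideal = nRT/V = (0.390)(8.314)(612)/0.7795 = 2545.72 kPa
vdW: P = nRT/(V − nb) − a n²/V² = 1984.39/0.757399 − 103.124/0.607620 = 2620.01 − 169.718 = 2450.29 kPa
% deviation = (2450.29 − 2545.72)/2545.72 × 100% = -3.75%

-3.75 %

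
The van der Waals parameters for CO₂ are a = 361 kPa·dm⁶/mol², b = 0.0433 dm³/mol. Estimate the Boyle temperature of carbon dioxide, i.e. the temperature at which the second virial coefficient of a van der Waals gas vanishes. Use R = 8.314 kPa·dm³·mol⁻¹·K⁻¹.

T_B ≈ 1003 K

For a van der Waals gas the second virial coefficient B₂ = b − a/(RT) vanishes at T_B = a/(Rb).
T_B = 361/(8.314×0.0433) = 361/0.36000 = 1003 K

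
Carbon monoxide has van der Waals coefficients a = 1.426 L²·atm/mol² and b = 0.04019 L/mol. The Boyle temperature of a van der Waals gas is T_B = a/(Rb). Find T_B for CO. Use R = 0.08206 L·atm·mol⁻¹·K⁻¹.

For a van der Waals gas the second virial coefficient B₂ = b − a/(RT) vanishes at T_B = a/(Rb).
T_B = 1.426/(0.08206×0.04019) = 1.426/0.0032980 = 432.4 K

T_B ≈ 432.4 K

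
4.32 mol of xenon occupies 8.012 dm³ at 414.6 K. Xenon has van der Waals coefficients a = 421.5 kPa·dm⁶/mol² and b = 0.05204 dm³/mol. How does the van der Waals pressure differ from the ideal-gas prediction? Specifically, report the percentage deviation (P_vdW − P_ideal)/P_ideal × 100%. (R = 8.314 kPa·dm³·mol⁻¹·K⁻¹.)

Ideal: P_ideal = nRT/V = (4.32)(8.314)(414.6)/8.012 = 1858.58 kPa
vdW: P = nRT/(V − nb) − a n²/V² = 14891.0/7.78719 − 7866.20/64.1921 = 1912.24 − 122.542 = 1789.70 kPa
% deviation = (1789.70 − 1858.58)/1858.58 × 100% = -3.71%

-3.71 %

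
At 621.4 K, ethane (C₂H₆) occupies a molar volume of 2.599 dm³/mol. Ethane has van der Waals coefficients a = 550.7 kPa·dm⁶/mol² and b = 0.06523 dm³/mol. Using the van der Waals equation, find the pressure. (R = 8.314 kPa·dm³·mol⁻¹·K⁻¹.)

P = RT/(V_m − b) − a/V_m²
RT/(V_m − b) = (8.314)(621.4)/(2.599 − 0.06523) = 5166.3/2.5338 = 2039.0 kPa
a/V_m² = 550.7/(2.599)² = 81.527 kPa
P = 2039.0 − 81.527 = 1957 kPa

P ≈ 1957 kPa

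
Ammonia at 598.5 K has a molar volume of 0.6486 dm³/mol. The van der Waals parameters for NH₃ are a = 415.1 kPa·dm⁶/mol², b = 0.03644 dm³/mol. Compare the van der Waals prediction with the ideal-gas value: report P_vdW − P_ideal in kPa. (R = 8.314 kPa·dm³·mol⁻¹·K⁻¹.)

ΔP ≈ -530.1 kPa

Ideal: P_ideal = RT/V_m = (8.314)(598.5)/0.6486 = 7671.80 kPa
vdW: P = RT/(V_m − b) − a/V_m² = 4975.93/0.612160 − 415.1/0.420682 = 8128.48 − 986.731 = 7141.75 kPa
ΔP = 7141.75 − 7671.80 = -530.1 kPa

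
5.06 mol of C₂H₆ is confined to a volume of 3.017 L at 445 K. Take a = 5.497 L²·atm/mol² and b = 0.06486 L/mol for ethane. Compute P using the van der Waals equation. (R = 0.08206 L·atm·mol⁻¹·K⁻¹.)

P ≈ 53.26 atm

P = nRT/(V − nb) − a n²/V²
nRT/(V − nb) = (5.06)(0.08206)(445)/(3.017 − 5.06×0.06486) = 184.77/2.6888 = 68.718 atm
a n²/V² = (5.497)(5.06)²/(3.017)² = 15.462 atm
P = 68.718 − 15.462 = 53.26 atm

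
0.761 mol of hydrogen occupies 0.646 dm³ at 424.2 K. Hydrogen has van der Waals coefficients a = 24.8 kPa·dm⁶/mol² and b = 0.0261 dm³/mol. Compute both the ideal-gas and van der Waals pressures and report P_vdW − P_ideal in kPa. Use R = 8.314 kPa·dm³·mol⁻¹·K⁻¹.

Ideal: P_ideal = nRT/V = (0.761)(8.314)(424.2)/0.646 = 4154.63 kPa
vdW: P = nRT/(V − nb) − a n²/V² = 2683.89/0.626138 − 14.3622/0.417316 = 4286.42 − 34.4156 = 4252.00 kPa
ΔP = 4252.00 − 4154.63 = 97.4 kPa

ΔP ≈ 97.4 kPa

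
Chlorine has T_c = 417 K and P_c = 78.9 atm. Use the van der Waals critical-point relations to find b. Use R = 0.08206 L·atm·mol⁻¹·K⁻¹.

b ≈ 0.05421 L/mol

From T_c = 8a/(27Rb) and P_c = a/(27b²): b = R T_c/(8 P_c).
b = (0.08206)(417)/(8×78.9) = 34.219/631.20 = 0.05421 L/mol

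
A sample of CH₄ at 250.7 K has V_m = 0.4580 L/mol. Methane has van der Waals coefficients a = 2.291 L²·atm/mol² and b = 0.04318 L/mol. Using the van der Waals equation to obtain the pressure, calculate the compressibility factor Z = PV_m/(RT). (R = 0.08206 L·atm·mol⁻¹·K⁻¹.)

P = RT/(V_m − b) − a/V_m² = (0.08206)(250.7)/(0.4580 − 0.04318) − 2.291/(0.4580)²
  = 20.572/0.41482 − 10.922 = 49.593 − 10.922 = 38.671 atm
Z = PV_m/(RT) = (38.671)(0.4580)/((0.08206)(250.7)) = 17.711/20.572 = 0.8609

Z ≈ 0.8609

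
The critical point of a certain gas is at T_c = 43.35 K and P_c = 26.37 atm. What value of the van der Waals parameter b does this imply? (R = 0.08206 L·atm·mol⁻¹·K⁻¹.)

b ≈ 0.01686 L/mol

From T_c = 8a/(27Rb) and P_c = a/(27b²): b = R T_c/(8 P_c).
b = (0.08206)(43.35)/(8×26.37) = 3.5573/210.96 = 0.01686 L/mol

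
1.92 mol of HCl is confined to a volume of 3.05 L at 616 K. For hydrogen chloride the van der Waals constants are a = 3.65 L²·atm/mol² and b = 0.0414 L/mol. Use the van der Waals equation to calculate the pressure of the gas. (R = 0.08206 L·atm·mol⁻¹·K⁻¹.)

P ≈ 31.23 atm

P = nRT/(V − nb) − a n²/V²
nRT/(V − nb) = (1.92)(0.08206)(616)/(3.05 − 1.92×0.0414) = 97.054/2.9705 = 32.673 atm
a n²/V² = (3.65)(1.92)²/(3.05)² = 1.4464 atm
P = 32.673 − 1.4464 = 31.23 atm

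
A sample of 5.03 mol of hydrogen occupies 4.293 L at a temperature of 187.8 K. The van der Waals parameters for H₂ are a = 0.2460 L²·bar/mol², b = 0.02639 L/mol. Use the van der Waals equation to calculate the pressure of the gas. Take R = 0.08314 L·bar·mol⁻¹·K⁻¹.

P = nRT/(V − nb) − a n²/V²
nRT/(V − nb) = (5.03)(0.08314)(187.8)/(4.293 − 5.03×0.02639) = 78.537/4.1603 = 18.878 bar
a n²/V² = (0.2460)(5.03)²/(4.293)² = 0.33771 bar
P = 18.878 − 0.33771 = 18.54 bar

P ≈ 18.54 bar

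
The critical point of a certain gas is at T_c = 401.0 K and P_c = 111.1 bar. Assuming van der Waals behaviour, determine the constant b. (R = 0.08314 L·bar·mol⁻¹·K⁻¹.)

From T_c = 8a/(27Rb) and P_c = a/(27b²): b = R T_c/(8 P_c).
b = (0.08314)(401.0)/(8×111.1) = 33.339/888.80 = 0.03751 L/mol

b ≈ 0.03751 L/mol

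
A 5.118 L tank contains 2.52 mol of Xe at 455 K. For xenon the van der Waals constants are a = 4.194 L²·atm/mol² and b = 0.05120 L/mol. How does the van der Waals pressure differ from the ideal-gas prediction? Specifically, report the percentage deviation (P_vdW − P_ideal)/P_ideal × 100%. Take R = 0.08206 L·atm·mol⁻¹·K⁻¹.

-2.94 %

Ideal: P_ideal = nRT/V = (2.52)(0.08206)(455)/5.118 = 18.3841 atm
vdW: P = nRT/(V − nb) − a n²/V² = 94.0900/4.98898 − 26.6336/26.1939 = 18.8596 − 1.01679 = 17.8428 atm
% deviation = (17.8428 − 18.3841)/18.3841 × 100% = -2.94%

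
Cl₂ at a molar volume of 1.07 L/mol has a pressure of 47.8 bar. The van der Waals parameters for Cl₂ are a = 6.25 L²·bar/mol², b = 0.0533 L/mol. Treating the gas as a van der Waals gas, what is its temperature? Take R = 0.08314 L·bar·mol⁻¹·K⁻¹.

T ≈ 651.3 K

T = (P + a/V_m²)(V_m − b)/R
P + a/V_m² = 47.8 + 6.25/(1.07)² = 53.259 bar
V_m − b = 1.07 − 0.0533 = 1.0167 L/mol
T = (53.259)(1.0167)/0.08314 = 651.3 K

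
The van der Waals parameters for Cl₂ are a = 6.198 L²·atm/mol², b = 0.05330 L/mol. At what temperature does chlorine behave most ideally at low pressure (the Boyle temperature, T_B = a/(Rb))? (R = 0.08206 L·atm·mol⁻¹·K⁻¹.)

T_B ≈ 1417 K

For a van der Waals gas the second virial coefficient B₂ = b − a/(RT) vanishes at T_B = a/(Rb).
T_B = 6.198/(0.08206×0.05330) = 6.198/0.0043738 = 1417 K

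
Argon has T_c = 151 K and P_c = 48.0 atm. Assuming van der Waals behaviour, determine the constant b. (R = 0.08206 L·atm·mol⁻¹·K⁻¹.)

b ≈ 0.03227 L/mol

From T_c = 8a/(27Rb) and P_c = a/(27b²): b = R T_c/(8 P_c).
b = (0.08206)(151)/(8×48.0) = 12.391/384.00 = 0.03227 L/mol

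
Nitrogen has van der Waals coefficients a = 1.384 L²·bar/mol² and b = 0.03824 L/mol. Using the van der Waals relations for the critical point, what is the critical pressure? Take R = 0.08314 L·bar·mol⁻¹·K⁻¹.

For a van der Waals gas, P_c = a/(27b²).
P_c = 1.384/(27×(0.03824)²) = 1.384/0.039482 = 35.05 bar

P_c ≈ 35.05 bar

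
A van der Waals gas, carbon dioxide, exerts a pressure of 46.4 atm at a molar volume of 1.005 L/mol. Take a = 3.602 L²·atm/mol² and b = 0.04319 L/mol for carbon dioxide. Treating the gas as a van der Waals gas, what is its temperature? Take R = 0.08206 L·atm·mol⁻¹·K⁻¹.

T ≈ 585.6 K

T = (P + a/V_m²)(V_m − b)/R
P + a/V_m² = 46.4 + 3.602/(1.005)² = 49.966 atm
V_m − b = 1.005 − 0.04319 = 0.96181 L/mol
T = (49.966)(0.96181)/0.08206 = 585.6 K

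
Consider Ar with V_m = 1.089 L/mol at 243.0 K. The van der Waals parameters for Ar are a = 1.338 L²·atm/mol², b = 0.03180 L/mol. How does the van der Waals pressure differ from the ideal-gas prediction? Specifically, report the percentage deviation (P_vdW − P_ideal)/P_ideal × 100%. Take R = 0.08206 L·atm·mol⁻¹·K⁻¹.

Ideal: P_ideal = RT/V_m = (0.08206)(243.0)/1.089 = 18.3109 atm
vdW: P = RT/(V_m − b) − a/V_m² = 19.9406/1.05720 − 1.338/1.18592 = 18.8617 − 1.12824 = 17.7335 atm
% deviation = (17.7335 − 18.3109)/18.3109 × 100% = -3.15%

-3.15 %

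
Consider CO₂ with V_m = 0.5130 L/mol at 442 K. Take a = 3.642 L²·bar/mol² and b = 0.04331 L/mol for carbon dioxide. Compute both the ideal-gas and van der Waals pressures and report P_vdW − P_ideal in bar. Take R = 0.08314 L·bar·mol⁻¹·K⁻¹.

Ideal: P_ideal = RT/V_m = (0.08314)(442)/0.5130 = 71.6333 bar
vdW: P = RT/(V_m − b) − a/V_m² = 36.7479/0.469690 − 3.642/0.263169 = 78.2386 − 13.8390 = 64.3996 bar
ΔP = 64.3996 − 71.6333 = -7.234 bar

ΔP ≈ -7.234 bar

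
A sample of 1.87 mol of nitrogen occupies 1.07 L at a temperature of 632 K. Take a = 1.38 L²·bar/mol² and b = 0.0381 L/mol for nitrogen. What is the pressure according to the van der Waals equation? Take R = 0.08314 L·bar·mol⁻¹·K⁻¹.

P ≈ 94.17 bar

P = nRT/(V − nb) − a n²/V²
nRT/(V − nb) = (1.87)(0.08314)(632)/(1.07 − 1.87×0.0381) = 98.258/0.99875 = 98.381 bar
a n²/V² = (1.38)(1.87)²/(1.07)² = 4.2150 bar
P = 98.381 − 4.2150 = 94.17 bar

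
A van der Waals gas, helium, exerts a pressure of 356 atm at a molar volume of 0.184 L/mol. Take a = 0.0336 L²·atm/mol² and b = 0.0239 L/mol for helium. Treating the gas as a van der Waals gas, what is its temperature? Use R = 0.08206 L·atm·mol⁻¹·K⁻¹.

T = (P + a/V_m²)(V_m − b)/R
P + a/V_m² = 356 + 0.0336/(0.184)² = 356.99 atm
V_m − b = 0.184 − 0.0239 = 0.16010 L/mol
T = (356.99)(0.16010)/0.08206 = 696.5 K

T ≈ 696.5 K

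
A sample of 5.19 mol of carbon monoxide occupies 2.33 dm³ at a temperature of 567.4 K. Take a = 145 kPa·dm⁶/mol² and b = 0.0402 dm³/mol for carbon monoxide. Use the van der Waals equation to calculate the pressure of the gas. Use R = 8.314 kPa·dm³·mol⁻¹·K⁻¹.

P ≈ 10822 kPa

P = nRT/(V − nb) − a n²/V²
nRT/(V − nb) = (5.19)(8.314)(567.4)/(2.33 − 5.19×0.0402) = 24483/2.1214 = 11541 kPa
a n²/V² = (145)(5.19)²/(2.33)² = 719.43 kPa
P = 11541 − 719.43 = 10822 kPa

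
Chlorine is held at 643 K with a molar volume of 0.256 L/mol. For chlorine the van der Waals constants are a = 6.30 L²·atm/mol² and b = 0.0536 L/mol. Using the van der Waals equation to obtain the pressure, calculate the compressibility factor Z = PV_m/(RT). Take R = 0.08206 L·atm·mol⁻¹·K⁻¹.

Z ≈ 0.7984

P = RT/(V_m − b) − a/V_m² = (0.08206)(643)/(0.256 − 0.0536) − 6.30/(0.256)²
  = 52.765/0.20240 − 96.130 = 260.70 − 96.130 = 164.57 atm
Z = PV_m/(RT) = (164.57)(0.256)/((0.08206)(643)) = 42.130/52.765 = 0.7984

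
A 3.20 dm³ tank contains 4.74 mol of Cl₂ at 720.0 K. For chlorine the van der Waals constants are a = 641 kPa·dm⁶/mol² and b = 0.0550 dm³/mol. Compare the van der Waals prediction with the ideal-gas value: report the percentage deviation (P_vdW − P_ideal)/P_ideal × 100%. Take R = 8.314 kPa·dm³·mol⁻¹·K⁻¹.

Ideal: P_ideal = nRT/V = (4.74)(8.314)(720.0)/3.20 = 8866.88 kPa
vdW: P = nRT/(V − nb) − a n²/V² = 28374.0/2.93930 − 14401.7/10.2400 = 9653.32 − 1406.42 = 8246.90 kPa
% deviation = (8246.90 − 8866.88)/8866.88 × 100% = -6.99%

-6.99 %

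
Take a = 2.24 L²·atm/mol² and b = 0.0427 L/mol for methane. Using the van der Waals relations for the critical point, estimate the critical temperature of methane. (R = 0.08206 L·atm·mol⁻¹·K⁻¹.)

For a van der Waals gas, T_c = 8a/(27Rb).
T_c = 8×2.24/(27×0.08206×0.0427) = 17.920/0.094607 = 189.4 K

T_c ≈ 189.4 K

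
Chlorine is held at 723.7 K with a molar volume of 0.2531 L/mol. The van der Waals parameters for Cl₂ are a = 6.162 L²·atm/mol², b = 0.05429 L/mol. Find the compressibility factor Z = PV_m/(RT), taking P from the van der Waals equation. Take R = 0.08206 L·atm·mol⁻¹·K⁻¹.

P = RT/(V_m − b) − a/V_m² = (0.08206)(723.7)/(0.2531 − 0.05429) − 6.162/(0.2531)²
  = 59.387/0.19881 − 96.192 = 298.71 − 96.192 = 202.52 atm
Z = PV_m/(RT) = (202.52)(0.2531)/((0.08206)(723.7)) = 51.258/59.387 = 0.8631

Z ≈ 0.8631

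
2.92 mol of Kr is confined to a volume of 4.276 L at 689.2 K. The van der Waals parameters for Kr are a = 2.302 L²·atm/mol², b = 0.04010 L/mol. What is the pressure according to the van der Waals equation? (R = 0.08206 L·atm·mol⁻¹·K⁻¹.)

P = nRT/(V − nb) − a n²/V²
nRT/(V − nb) = (2.92)(0.08206)(689.2)/(4.276 − 2.92×0.04010) = 165.14/4.1589 = 39.708 atm
a n²/V² = (2.302)(2.92)²/(4.276)² = 1.0735 atm
P = 39.708 − 1.0735 = 38.63 atm

P ≈ 38.63 atm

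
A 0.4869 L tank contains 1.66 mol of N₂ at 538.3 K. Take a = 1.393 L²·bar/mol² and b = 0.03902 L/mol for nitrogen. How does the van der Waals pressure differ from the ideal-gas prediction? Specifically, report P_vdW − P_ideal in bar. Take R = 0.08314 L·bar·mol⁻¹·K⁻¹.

ΔP ≈ 7.22 bar

Ideal: P_ideal = nRT/V = (1.66)(0.08314)(538.3)/0.4869 = 152.582 bar
vdW: P = nRT/(V − nb) − a n²/V² = 74.2921/0.422127 − 3.83855/0.237072 = 175.995 − 16.1915 = 159.804 bar
ΔP = 159.804 − 152.582 = 7.22 bar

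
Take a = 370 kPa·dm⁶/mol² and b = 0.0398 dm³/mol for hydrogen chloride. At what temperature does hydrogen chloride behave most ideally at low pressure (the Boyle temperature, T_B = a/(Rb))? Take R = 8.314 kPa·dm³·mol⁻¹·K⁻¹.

For a van der Waals gas the second virial coefficient B₂ = b − a/(RT) vanishes at T_B = a/(Rb).
T_B = 370/(8.314×0.0398) = 370/0.33090 = 1118 K

T_B ≈ 1118 K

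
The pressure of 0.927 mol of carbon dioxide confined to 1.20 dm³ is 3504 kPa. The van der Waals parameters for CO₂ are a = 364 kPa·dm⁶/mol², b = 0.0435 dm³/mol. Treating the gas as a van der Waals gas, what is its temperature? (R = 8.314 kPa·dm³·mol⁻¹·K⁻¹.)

T ≈ 559.9 K

T = (P + a n²/V²)(V − nb)/(nR)
P + a n²/V² = 3504 + (364)(0.927)²/(1.20)² = 3721.2 kPa
V − nb = 1.20 − (0.927)(0.0435) = 1.1597 dm³
T = (3721.2)(1.1597)/((0.927)(8.314)) = 559.9 K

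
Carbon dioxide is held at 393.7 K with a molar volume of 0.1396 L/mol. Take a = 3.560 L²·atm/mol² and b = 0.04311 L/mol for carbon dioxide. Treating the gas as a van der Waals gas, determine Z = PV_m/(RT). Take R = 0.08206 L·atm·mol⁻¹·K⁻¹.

P = RT/(V_m − b) − a/V_m² = (0.08206)(393.7)/(0.1396 − 0.04311) − 3.560/(0.1396)²
  = 32.307/0.096490 − 182.68 = 334.82 − 182.68 = 152.14 atm
Z = PV_m/(RT) = (152.14)(0.1396)/((0.08206)(393.7)) = 21.239/32.307 = 0.6574

Z ≈ 0.6574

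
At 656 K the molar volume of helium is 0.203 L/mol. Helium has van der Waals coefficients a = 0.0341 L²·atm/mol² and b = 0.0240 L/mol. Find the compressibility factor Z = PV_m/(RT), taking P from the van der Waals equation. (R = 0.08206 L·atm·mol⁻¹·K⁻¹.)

Z ≈ 1.131

P = RT/(V_m − b) − a/V_m² = (0.08206)(656)/(0.203 − 0.0240) − 0.0341/(0.203)²
  = 53.831/0.17900 − 0.82749 = 300.73 − 0.82749 = 299.90 atm
Z = PV_m/(RT) = (299.90)(0.203)/((0.08206)(656)) = 60.880/53.831 = 1.131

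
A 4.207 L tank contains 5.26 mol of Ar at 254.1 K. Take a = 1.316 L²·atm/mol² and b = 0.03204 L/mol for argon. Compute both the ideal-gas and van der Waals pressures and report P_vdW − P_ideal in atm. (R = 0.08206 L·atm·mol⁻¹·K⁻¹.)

Ideal: P_ideal = nRT/V = (5.26)(0.08206)(254.1)/4.207 = 26.0705 atm
vdW: P = nRT/(V − nb) − a n²/V² = 109.679/4.03847 − 36.4106/17.6988 = 27.1586 − 2.05724 = 25.1014 atm
ΔP = 25.1014 − 26.0705 = -0.969 atm

ΔP ≈ -0.969 atm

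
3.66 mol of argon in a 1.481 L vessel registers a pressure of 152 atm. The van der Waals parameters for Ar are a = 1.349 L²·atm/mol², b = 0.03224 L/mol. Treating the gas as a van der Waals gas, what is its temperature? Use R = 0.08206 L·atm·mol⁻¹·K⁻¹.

T ≈ 727.2 K

T = (P + a n²/V²)(V − nb)/(nR)
P + a n²/V² = 152 + (1.349)(3.66)²/(1.481)² = 160.24 atm
V − nb = 1.481 − (3.66)(0.03224) = 1.3630 L
T = (160.24)(1.3630)/((3.66)(0.08206)) = 727.2 K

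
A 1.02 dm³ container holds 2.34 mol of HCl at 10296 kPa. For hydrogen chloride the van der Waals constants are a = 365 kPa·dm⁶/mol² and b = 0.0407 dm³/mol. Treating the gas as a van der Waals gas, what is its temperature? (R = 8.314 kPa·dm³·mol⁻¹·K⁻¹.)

T = (P + a n²/V²)(V − nb)/(nR)
P + a n²/V² = 10296 + (365)(2.34)²/(1.02)² = 12217 kPa
V − nb = 1.02 − (2.34)(0.0407) = 0.92476 dm³
T = (12217)(0.92476)/((2.34)(8.314)) = 580.7 K

T ≈ 580.7 K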